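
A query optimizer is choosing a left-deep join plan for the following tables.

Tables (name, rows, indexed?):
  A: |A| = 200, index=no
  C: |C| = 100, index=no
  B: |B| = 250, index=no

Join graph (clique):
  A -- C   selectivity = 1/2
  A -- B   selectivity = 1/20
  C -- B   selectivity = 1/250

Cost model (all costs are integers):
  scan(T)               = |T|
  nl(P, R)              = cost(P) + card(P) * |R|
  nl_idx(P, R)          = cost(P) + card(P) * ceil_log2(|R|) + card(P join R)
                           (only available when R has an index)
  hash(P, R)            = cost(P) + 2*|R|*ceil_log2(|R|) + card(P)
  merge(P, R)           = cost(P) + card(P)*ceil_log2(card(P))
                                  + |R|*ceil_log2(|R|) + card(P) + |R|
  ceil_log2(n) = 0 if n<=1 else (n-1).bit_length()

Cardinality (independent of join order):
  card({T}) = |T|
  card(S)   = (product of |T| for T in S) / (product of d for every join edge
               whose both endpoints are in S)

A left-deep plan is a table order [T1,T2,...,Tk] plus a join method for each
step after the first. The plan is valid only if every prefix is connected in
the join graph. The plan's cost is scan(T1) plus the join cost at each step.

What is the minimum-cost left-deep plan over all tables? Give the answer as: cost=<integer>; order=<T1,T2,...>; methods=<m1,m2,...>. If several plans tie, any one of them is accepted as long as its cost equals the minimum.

Selinger DP (subsets sized 1..n):
  {A}: scan cost=200, card=200
  {C}: scan cost=100, card=100
  {B}: scan cost=250, card=250
  {AC}: card=10000; try (C,hash)→1800, (A,merge)→2700, (C,merge)→2800, (A,hash)→3400, (A,nl)→20100, (C,nl)→20200; best=1800 via (C,hash)
  {AB}: card=2500; try (A,hash)→3700, (B,merge)→4250, (A,merge)→4300, (B,hash)→4400, (B,nl)→50200, (A,nl)→50250; best=3700 via (A,hash)
  {BC}: card=100; try (C,hash)→1900, (B,merge)→3150, (C,merge)→3300, (B,hash)→4200, (B,nl)→25100, (C,nl)→25250; best=1900 via (C,hash)
  {ABC}: card=500; try (A,merge)→4500, (A,hash)→5200, (C,hash)→7600, (B,hash)→15800, (A,nl)→21900, (C,merge)→37000 …(+3); best=4500 via (A,merge)

cost=4500; order=B,C,A; methods=hash,merge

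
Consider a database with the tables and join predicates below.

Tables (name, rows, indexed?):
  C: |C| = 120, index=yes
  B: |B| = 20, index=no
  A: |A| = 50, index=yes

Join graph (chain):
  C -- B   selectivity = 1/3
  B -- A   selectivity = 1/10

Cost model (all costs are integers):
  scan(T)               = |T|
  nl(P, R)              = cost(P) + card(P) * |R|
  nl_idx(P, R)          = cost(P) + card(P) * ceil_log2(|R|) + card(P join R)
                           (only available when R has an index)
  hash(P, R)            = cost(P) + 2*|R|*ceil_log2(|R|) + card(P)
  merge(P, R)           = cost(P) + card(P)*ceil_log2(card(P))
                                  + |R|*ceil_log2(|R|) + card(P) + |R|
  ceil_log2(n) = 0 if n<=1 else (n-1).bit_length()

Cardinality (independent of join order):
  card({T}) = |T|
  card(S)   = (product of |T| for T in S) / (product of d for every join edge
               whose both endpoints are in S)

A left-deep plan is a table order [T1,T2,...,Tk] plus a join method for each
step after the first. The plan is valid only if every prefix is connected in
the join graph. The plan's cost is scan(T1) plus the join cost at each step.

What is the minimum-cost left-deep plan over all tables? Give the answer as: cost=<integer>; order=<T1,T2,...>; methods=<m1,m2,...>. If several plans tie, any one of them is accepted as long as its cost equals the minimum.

Selinger DP (subsets sized 1..n):
  {C}: scan cost=120, card=120
  {B}: scan cost=20, card=20
  {A}: scan cost=50, card=50
  {BC}: card=800; try (B,hash)→440, (C,nl_idx)→960, (C,merge)→1100, (B,merge)→1200, (C,hash)→1720, (C,nl)→2420 …(+1); best=440 via (B,hash)
  {AB}: card=100; try (A,nl_idx)→240, (B,hash)→300, (A,merge)→490, (B,merge)→520, (A,hash)→640, (A,nl)→1020 …(+1); best=240 via (A,nl_idx)
  {ABC}: card=4000; try (A,hash)→1840, (C,merge)→2000, (C,hash)→2020, (C,nl_idx)→4940, (A,nl_idx)→9240, (A,merge)→9590 …(+2); best=1840 via (A,hash)

cost=1840; order=C,B,A; methods=hash,hash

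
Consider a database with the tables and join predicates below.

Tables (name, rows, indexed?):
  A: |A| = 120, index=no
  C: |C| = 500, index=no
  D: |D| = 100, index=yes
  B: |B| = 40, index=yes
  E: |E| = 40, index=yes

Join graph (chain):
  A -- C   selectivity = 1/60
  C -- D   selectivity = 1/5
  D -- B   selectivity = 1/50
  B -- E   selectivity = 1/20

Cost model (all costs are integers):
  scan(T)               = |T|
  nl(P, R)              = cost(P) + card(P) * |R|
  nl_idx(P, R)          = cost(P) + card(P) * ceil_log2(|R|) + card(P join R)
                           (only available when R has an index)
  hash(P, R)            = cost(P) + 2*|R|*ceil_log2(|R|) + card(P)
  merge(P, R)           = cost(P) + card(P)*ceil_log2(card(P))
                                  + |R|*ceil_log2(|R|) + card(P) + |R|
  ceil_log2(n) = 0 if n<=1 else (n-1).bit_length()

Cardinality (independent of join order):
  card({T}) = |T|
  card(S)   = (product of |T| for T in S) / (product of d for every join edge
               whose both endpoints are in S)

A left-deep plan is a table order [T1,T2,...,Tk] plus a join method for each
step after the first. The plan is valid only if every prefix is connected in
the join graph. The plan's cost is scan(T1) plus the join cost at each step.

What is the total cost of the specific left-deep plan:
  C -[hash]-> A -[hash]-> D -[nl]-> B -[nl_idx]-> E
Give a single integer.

step 1: scan C: cost=500, card=500
step 2: join A via hash
    card(P join A) = 500*120/(60) = 1000
    cost = 500 + 2*120*7 + 500 = 2680
step 3: join D via hash
    card(P join D) = 1000*100/(5) = 20000
    cost = 2680 + 2*100*7 + 1000 = 5080
step 4: join B via nl
    card(P join B) = 20000*40/(50) = 16000
    cost = 5080 + 20000*40 = 805080
step 5: join E via nl_idx
    card(P join E) = 16000*40/(20) = 32000
    cost = 805080 + 16000*6 + 32000 = 933080

933080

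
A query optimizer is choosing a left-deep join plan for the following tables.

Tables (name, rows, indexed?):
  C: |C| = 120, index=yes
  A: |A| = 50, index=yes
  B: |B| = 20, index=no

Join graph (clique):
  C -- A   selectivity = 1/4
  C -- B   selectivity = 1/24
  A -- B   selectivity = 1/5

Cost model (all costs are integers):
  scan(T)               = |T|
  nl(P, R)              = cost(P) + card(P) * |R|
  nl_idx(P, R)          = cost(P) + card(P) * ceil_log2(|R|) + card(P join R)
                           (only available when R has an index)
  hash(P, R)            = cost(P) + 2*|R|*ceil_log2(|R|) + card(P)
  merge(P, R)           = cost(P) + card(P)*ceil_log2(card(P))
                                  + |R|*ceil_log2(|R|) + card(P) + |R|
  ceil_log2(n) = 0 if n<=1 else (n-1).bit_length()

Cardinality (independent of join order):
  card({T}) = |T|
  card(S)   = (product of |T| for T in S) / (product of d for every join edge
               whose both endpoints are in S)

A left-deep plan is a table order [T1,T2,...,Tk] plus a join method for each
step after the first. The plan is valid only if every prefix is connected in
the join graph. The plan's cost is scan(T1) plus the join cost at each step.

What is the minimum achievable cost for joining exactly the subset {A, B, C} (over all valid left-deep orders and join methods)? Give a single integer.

960

Selinger DP over subsets of {A,B,C}:
  {C}: scan cost=120, card=120
  {A}: scan cost=50, card=50
  {B}: scan cost=20, card=20
  {AC}: card=1500; try (A,hash)→840, (C,merge)→1360, (A,merge)→1430, (C,hash)→1780, (C,nl_idx)→1900, (A,nl_idx)→2340 …(+2); best=840 via (A,hash)
  {BC}: card=100; try (C,nl_idx)→260, (B,hash)→440, (C,merge)→1100, (B,merge)→1200, (C,hash)→1720, (C,nl)→2420 …(+1); best=260 via (C,nl_idx)
  {AB}: card=200; try (B,hash)→300, (A,nl_idx)→340, (A,merge)→490, (B,merge)→520, (A,hash)→640, (A,nl)→1020 …(+1); best=300 via (B,hash)
  {ABC}: card=250; try (A,hash)→960, (A,nl_idx)→1110, (A,merge)→1410, (C,nl_idx)→1950, (C,hash)→2180, (B,hash)→2540 …(+5); best=960 via (A,hash)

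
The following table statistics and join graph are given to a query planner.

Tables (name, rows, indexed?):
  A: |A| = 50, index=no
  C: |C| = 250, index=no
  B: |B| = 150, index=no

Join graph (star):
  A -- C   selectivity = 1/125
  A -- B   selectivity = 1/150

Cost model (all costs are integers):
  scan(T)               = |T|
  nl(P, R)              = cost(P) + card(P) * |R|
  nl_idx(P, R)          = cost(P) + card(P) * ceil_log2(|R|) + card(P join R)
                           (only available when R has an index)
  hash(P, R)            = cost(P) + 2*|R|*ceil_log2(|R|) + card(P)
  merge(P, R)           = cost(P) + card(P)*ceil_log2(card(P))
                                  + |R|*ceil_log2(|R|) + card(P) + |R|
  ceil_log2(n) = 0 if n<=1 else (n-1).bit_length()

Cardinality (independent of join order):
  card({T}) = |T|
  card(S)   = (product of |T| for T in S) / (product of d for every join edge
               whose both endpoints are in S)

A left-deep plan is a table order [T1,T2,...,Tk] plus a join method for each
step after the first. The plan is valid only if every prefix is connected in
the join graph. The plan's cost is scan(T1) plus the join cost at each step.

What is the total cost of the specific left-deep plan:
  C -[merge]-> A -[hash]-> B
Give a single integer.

5350

step 1: scan C: cost=250, card=250
step 2: join A via merge
    card(P join A) = 250*50/(125) = 100
    cost = 250 + 250*8 + 50*6 + 250 + 50 = 2850
step 3: join B via hash
    card(P join B) = 100*150/(150) = 100
    cost = 2850 + 2*150*8 + 100 = 5350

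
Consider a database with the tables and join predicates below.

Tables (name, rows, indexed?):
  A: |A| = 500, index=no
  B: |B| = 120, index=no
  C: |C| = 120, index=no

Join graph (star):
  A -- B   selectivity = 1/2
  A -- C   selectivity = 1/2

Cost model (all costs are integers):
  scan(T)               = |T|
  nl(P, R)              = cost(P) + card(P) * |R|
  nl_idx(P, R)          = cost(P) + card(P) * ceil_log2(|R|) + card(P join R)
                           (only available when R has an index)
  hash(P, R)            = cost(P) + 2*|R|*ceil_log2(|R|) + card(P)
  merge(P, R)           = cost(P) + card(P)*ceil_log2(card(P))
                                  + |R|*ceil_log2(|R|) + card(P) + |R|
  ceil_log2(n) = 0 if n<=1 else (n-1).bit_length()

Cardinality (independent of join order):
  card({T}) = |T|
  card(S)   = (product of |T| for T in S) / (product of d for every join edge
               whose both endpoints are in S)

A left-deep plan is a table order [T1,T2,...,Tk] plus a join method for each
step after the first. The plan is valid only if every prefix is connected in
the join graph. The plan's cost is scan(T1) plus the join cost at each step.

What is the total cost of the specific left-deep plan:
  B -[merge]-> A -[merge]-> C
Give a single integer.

step 1: scan B: cost=120, card=120
step 2: join A via merge
    card(P join A) = 120*500/(2) = 30000
    cost = 120 + 120*7 + 500*9 + 120 + 500 = 6080
step 3: join C via merge
    card(P join C) = 30000*120/(2) = 1800000
    cost = 6080 + 30000*15 + 120*7 + 30000 + 120 = 487040

487040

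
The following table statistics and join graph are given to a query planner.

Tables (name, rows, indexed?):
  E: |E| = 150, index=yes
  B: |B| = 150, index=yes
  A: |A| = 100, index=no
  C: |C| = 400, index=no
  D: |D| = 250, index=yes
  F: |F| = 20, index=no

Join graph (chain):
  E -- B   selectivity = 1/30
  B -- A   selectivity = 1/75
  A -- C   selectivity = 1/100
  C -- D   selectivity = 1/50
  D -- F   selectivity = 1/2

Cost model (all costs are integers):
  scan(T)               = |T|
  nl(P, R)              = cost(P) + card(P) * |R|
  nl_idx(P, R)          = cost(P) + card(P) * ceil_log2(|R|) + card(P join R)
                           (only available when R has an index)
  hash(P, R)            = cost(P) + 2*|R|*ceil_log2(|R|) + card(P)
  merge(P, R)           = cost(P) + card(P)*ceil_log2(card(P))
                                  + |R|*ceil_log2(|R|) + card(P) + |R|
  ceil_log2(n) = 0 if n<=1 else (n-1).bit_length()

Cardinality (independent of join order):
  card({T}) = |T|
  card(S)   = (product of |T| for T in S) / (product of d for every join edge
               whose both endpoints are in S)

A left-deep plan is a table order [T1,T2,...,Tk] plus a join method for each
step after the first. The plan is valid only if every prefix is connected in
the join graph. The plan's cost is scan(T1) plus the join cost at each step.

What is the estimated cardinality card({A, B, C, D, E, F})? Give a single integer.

200000

Tables in S: A(100), B(150), C(400), D(250), E(150), F(20)
Edges inside S: E-B(d=30), B-A(d=75), A-C(d=100), C-D(d=50), D-F(d=2)
numerator = 100 * 150 * 400 * 250 * 150 * 20 = 4500000000000
denominator = 30 * 75 * 100 * 50 * 2 = 22500000
card(S) = 4500000000000 / 22500000 = 200000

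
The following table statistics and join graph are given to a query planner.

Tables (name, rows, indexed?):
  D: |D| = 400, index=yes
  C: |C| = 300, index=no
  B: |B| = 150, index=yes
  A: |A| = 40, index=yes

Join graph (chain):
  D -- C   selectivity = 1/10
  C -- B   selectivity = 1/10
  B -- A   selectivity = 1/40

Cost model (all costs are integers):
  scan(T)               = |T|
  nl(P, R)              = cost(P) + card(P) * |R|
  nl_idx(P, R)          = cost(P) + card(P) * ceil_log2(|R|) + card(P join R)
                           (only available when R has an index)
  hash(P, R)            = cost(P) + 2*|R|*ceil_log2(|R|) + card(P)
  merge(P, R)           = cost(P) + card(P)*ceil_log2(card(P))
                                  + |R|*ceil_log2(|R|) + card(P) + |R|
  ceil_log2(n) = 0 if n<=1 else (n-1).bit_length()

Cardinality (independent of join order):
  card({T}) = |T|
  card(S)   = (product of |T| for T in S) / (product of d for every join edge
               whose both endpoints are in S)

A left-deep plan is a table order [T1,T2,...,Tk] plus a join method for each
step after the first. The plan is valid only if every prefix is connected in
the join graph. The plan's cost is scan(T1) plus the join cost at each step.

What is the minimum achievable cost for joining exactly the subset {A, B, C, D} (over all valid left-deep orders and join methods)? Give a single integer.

Selinger DP over subsets of {A,B,C,D}:
  {D}: scan cost=400, card=400
  {C}: scan cost=300, card=300
  {B}: scan cost=150, card=150
  {A}: scan cost=40, card=40
  {CD}: card=12000; try (C,hash)→6200, (D,merge)→7300, (C,merge)→7400, (D,hash)→7800, (D,nl_idx)→15000, (D,nl)→120300 …(+1); best=6200 via (C,hash)
  {BC}: card=4500; try (B,hash)→3000, (C,merge)→4500, (B,merge)→4650, (C,hash)→5700, (B,nl_idx)→7200, (C,nl)→45150 …(+1); best=3000 via (B,hash)
  {AB}: card=150; try (B,nl_idx)→510, (A,hash)→780, (A,nl_idx)→1200, (B,merge)→1670, (A,merge)→1780, (B,hash)→2480 …(+2); best=510 via (B,nl_idx)
  {BCD}: card=180000; try (D,hash)→14700, (B,hash)→20600, (D,merge)→70000, (B,merge)→187550, (D,nl_idx)→223500, (B,nl_idx)→282200 …(+2); best=14700 via (D,hash)
  {ABC}: card=4500; try (C,merge)→4860, (C,hash)→6060, (A,hash)→7980, (A,nl_idx)→34500, (C,nl)→45510, (A,merge)→66280 …(+1); best=4860 via (C,merge)
  {ABCD}: card=180000; try (D,hash)→16560, (D,merge)→71860, (A,hash)→195180, (D,nl_idx)→225360, (A,nl_idx)→1274700, (D,nl)→1804860 …(+2); best=16560 via (D,hash)

16560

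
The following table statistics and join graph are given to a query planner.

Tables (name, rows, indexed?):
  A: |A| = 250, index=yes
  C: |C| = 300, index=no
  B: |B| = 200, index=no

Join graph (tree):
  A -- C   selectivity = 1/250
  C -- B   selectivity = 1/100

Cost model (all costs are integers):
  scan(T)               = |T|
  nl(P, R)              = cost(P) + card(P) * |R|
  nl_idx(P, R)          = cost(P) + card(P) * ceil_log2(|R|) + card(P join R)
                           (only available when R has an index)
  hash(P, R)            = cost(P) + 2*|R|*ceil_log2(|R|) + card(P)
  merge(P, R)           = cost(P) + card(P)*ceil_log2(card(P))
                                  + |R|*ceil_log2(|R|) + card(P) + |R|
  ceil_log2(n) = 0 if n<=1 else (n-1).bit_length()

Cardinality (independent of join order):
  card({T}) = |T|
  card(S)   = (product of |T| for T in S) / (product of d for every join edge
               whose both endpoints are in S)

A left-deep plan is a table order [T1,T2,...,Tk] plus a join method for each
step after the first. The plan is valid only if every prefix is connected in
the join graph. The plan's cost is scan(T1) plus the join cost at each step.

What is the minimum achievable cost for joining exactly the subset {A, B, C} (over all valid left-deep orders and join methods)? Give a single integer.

6500

Selinger DP over subsets of {A,B,C}:
  {A}: scan cost=250, card=250
  {C}: scan cost=300, card=300
  {B}: scan cost=200, card=200
  {AC}: card=300; try (A,nl_idx)→3000, (A,hash)→4600, (C,merge)→5500, (A,merge)→5550, (C,hash)→5900, (C,nl)→75250 …(+1); best=3000 via (A,nl_idx)
  {BC}: card=600; try (B,hash)→3800, (C,merge)→5000, (B,merge)→5100, (C,hash)→5800, (C,nl)→60200, (B,nl)→60300; best=3800 via (B,hash)
  {ABC}: card=600; try (B,hash)→6500, (B,merge)→7800, (A,hash)→8400, (A,nl_idx)→9200, (A,merge)→12650, (B,nl)→63000 …(+1); best=6500 via (B,hash)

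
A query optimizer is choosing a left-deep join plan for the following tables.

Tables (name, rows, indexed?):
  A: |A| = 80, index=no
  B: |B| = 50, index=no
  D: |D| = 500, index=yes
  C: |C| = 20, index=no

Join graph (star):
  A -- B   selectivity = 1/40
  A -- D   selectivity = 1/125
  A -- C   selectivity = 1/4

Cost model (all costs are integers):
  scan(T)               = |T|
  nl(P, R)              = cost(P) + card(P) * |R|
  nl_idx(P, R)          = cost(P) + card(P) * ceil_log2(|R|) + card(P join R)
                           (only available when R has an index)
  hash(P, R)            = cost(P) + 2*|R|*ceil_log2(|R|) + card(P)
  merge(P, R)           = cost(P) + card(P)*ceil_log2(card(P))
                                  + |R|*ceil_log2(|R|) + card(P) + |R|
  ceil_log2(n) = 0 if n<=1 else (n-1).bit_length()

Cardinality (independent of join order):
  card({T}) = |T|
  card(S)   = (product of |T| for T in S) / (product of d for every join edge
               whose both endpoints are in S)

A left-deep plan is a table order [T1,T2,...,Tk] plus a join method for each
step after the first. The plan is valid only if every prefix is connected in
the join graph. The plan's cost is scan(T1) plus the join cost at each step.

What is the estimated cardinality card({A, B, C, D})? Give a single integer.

Tables in S: A(80), B(50), C(20), D(500)
Edges inside S: A-B(d=40), A-D(d=125), A-C(d=4)
numerator = 80 * 50 * 20 * 500 = 40000000
denominator = 40 * 125 * 4 = 20000
card(S) = 40000000 / 20000 = 2000

2000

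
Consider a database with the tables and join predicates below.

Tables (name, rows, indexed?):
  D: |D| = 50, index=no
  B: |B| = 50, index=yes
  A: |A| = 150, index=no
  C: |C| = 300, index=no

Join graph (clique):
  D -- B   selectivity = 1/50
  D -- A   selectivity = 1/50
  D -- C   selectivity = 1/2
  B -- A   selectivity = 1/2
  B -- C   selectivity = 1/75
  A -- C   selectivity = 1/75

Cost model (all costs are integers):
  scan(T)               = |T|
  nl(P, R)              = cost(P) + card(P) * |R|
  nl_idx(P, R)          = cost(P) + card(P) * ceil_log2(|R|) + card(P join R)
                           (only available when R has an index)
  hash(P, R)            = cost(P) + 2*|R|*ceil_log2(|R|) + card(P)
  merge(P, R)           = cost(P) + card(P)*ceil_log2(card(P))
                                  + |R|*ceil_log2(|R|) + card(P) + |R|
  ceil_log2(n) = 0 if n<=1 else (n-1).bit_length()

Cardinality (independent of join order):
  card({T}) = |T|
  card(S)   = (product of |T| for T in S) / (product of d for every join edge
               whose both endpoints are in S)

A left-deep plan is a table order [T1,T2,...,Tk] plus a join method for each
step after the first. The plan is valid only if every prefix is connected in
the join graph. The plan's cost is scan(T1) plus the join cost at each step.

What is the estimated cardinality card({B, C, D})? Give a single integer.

100

Tables in S: B(50), C(300), D(50)
Edges inside S: D-B(d=50), D-C(d=2), B-C(d=75)
numerator = 50 * 300 * 50 = 750000
denominator = 50 * 2 * 75 = 7500
card(S) = 750000 / 7500 = 100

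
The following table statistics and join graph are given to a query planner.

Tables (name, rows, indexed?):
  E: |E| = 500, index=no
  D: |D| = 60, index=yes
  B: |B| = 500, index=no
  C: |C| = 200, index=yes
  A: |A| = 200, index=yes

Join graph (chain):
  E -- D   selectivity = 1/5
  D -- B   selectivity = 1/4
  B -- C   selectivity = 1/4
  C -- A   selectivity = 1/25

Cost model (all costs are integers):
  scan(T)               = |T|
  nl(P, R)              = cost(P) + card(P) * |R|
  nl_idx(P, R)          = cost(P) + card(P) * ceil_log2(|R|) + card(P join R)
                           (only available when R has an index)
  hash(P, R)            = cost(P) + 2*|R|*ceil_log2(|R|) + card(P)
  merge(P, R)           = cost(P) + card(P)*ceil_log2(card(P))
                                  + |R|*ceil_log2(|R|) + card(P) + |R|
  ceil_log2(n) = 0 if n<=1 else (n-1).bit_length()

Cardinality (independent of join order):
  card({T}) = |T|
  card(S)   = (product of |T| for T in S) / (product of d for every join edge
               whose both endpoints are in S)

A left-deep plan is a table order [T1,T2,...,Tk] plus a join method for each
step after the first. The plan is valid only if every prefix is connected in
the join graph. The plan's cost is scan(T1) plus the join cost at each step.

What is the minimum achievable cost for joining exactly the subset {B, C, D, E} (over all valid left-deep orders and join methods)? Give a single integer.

396420

Selinger DP over subsets of {B,C,D,E}:
  {E}: scan cost=500, card=500
  {D}: scan cost=60, card=60
  {B}: scan cost=500, card=500
  {C}: scan cost=200, card=200
  {DE}: card=6000; try (D,hash)→1720, (E,merge)→5480, (D,merge)→5920, (E,hash)→9120, (D,nl_idx)→9500, (E,nl)→30060 …(+1); best=1720 via (D,hash)
  {BD}: card=7500; try (D,hash)→1720, (B,merge)→5480, (D,merge)→5920, (B,hash)→9120, (D,nl_idx)→11000, (B,nl)→30060 …(+1); best=1720 via (D,hash)
  {BC}: card=25000; try (C,hash)→4200, (B,merge)→7000, (C,merge)→7300, (B,hash)→9400, (C,nl_idx)→29500, (B,nl)→100200 …(+1); best=4200 via (C,hash)
  {BDE}: card=750000; try (B,hash)→16720, (E,hash)→18220, (B,merge)→90720, (E,merge)→111720, (B,nl)→3001720, (E,nl)→3751720; best=16720 via (B,hash)
  {BCD}: card=375000; try (C,hash)→12420, (D,hash)→29920, (C,merge)→108520, (D,merge)→404620, (C,nl_idx)→436720, (D,nl_idx)→529200 …(+2); best=12420 via (C,hash)
  {BCDE}: card=37500000; try (E,hash)→396420, (C,hash)→769920, (E,merge)→7517420, (C,merge)→15768520, (C,nl_idx)→43516720, (C,nl)→150016720 …(+1); best=396420 via (E,hash)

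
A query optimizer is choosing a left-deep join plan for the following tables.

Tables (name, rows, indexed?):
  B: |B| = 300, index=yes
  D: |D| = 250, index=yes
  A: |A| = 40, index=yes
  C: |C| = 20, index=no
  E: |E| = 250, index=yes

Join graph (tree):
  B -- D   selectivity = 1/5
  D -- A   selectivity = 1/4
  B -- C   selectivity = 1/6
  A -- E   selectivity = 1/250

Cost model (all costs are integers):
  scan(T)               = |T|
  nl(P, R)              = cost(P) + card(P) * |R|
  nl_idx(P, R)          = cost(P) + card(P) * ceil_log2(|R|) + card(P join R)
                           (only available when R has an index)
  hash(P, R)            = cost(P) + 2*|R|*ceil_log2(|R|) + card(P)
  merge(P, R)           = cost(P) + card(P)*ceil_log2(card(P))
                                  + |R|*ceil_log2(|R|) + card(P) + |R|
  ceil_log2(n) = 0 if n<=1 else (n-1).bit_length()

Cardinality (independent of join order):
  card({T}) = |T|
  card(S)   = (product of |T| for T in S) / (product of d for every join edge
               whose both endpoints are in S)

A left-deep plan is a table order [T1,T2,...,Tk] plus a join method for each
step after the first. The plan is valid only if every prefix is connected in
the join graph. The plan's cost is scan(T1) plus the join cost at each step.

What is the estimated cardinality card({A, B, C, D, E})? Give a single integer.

Tables in S: A(40), B(300), C(20), D(250), E(250)
Edges inside S: B-D(d=5), D-A(d=4), B-C(d=6), A-E(d=250)
numerator = 40 * 300 * 20 * 250 * 250 = 15000000000
denominator = 5 * 4 * 6 * 250 = 30000
card(S) = 15000000000 / 30000 = 500000

500000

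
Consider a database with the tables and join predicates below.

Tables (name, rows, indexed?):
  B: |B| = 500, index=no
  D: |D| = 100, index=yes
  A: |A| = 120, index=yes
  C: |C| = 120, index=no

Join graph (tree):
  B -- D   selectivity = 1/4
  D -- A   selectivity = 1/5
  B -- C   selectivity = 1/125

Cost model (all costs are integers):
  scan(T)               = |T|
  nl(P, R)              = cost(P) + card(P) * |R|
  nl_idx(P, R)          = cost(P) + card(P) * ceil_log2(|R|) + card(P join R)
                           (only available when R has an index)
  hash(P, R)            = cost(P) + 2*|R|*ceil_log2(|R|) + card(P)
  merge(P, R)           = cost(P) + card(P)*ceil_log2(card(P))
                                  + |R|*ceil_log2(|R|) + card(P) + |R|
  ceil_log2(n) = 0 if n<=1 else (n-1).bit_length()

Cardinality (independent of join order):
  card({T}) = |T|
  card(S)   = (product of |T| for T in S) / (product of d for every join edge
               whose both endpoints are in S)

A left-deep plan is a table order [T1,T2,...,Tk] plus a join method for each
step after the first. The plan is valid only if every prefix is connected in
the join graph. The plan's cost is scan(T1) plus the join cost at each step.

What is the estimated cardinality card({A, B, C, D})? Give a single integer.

Tables in S: A(120), B(500), C(120), D(100)
Edges inside S: B-D(d=4), D-A(d=5), B-C(d=125)
numerator = 120 * 500 * 120 * 100 = 720000000
denominator = 4 * 5 * 125 = 2500
card(S) = 720000000 / 2500 = 288000

288000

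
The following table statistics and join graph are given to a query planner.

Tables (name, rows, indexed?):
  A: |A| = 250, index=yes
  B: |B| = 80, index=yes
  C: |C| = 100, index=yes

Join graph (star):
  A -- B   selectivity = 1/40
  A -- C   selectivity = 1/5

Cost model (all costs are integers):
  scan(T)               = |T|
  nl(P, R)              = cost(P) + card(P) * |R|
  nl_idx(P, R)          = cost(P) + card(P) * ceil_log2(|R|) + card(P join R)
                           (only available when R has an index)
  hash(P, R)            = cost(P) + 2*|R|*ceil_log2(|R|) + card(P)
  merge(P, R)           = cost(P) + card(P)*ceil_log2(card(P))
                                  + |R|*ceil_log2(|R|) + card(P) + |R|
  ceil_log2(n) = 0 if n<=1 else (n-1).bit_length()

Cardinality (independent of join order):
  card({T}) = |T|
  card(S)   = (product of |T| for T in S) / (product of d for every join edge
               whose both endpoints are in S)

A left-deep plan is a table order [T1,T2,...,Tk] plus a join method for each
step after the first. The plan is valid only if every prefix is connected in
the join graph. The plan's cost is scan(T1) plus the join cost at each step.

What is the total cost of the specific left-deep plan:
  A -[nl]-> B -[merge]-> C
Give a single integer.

step 1: scan A: cost=250, card=250
step 2: join B via nl
    card(P join B) = 250*80/(40) = 500
    cost = 250 + 250*80 = 20250
step 3: join C via merge
    card(P join C) = 500*100/(5) = 10000
    cost = 20250 + 500*9 + 100*7 + 500 + 100 = 26050

26050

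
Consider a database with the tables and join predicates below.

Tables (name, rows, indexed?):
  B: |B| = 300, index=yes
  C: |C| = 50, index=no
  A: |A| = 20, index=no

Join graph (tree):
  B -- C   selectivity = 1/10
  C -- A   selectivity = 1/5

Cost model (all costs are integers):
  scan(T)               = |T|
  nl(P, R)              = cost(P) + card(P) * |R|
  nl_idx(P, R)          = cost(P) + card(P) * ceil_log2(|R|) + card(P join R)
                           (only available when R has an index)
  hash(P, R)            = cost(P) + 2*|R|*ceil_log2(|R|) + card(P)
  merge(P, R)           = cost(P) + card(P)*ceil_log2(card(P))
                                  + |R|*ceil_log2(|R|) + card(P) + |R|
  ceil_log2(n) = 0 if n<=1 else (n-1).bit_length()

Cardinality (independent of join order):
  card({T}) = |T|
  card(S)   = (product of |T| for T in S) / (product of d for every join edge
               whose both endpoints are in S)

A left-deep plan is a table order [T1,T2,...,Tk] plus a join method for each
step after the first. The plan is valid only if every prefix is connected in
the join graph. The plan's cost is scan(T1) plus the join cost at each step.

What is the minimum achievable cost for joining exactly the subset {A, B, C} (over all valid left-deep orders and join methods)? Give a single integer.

2900

Selinger DP over subsets of {A,B,C}:
  {B}: scan cost=300, card=300
  {C}: scan cost=50, card=50
  {A}: scan cost=20, card=20
  {BC}: card=1500; try (C,hash)→1200, (B,nl_idx)→2000, (B,merge)→3400, (C,merge)→3650, (B,hash)→5500, (B,nl)→15050 …(+1); best=1200 via (C,hash)
  {AC}: card=200; try (A,hash)→300, (C,merge)→490, (A,merge)→520, (C,hash)→640, (C,nl)→1020, (A,nl)→1050; best=300 via (A,hash)
  {ABC}: card=6000; try (A,hash)→2900, (B,merge)→5100, (B,hash)→5900, (B,nl_idx)→8100, (A,merge)→19320, (A,nl)→31200 …(+1); best=2900 via (A,hash)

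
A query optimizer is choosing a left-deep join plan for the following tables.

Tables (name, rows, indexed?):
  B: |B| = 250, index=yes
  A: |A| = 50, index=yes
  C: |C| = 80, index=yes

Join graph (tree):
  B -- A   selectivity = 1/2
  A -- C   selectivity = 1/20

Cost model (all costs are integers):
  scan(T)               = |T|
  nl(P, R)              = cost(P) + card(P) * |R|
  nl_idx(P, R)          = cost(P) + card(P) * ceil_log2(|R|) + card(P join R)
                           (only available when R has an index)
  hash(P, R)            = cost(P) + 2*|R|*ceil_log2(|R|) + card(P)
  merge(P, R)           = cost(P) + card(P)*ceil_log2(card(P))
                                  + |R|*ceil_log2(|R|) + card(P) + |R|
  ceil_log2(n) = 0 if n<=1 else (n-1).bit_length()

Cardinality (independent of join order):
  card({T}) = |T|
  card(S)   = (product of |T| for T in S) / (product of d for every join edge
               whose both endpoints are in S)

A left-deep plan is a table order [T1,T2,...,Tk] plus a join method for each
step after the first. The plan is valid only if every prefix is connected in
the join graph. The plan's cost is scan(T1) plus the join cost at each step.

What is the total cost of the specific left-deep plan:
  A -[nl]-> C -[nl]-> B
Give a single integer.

step 1: scan A: cost=50, card=50
step 2: join C via nl
    card(P join C) = 50*80/(20) = 200
    cost = 50 + 50*80 = 4050
step 3: join B via nl
    card(P join B) = 200*250/(2) = 25000
    cost = 4050 + 200*250 = 54050

54050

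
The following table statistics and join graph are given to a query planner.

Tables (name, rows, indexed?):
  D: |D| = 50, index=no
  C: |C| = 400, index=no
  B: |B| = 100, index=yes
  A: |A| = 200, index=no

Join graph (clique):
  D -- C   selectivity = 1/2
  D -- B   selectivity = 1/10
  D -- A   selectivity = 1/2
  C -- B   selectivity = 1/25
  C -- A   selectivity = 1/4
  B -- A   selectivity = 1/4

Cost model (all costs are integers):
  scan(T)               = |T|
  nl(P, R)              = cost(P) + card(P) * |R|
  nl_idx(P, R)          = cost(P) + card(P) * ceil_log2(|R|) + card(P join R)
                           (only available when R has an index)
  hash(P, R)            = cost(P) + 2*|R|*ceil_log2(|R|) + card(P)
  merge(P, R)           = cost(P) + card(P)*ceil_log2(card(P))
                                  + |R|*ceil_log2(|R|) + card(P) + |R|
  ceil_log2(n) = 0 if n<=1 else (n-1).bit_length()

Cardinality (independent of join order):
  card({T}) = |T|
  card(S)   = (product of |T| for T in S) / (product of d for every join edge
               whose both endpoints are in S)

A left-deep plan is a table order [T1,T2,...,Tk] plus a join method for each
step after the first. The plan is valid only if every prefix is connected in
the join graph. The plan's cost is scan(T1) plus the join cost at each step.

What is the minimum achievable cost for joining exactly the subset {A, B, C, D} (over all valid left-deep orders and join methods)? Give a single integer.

Selinger DP over subsets of {A,B,C,D}:
  {D}: scan cost=50, card=50
  {C}: scan cost=400, card=400
  {B}: scan cost=100, card=100
  {A}: scan cost=200, card=200
  {CD}: card=10000; try (D,hash)→1400, (C,merge)→4400, (D,merge)→4750, (C,hash)→7300, (C,nl)→20050, (D,nl)→20400; best=1400 via (D,hash)
  {BD}: card=500; try (D,hash)→800, (B,nl_idx)→900, (B,merge)→1200, (D,merge)→1250, (B,hash)→1500, (B,nl)→5050 …(+1); best=800 via (D,hash)
  {AD}: card=5000; try (D,hash)→1000, (A,merge)→2200, (D,merge)→2350, (A,hash)→3300, (A,nl)→10050, (D,nl)→10200; best=1000 via (D,hash)
  {BC}: card=1600; try (B,hash)→2200, (B,nl_idx)→4800, (C,merge)→4900, (B,merge)→5200, (C,hash)→7400, (C,nl)→40100 …(+1); best=2200 via (B,hash)
  {AC}: card=20000; try (A,hash)→4000, (C,merge)→6000, (A,merge)→6200, (C,hash)→7600, (C,nl)→80200, (A,nl)→80400; best=4000 via (A,hash)
  {AB}: card=5000; try (B,hash)→1800, (A,merge)→2700, (B,merge)→2800, (A,hash)→3400, (B,nl_idx)→6600, (A,nl)→20100 …(+1); best=1800 via (B,hash)
  {BCD}: card=4000; try (D,hash)→4400, (C,hash)→8500, (C,merge)→9800, (B,hash)→12800, (D,merge)→21750, (B,nl_idx)→75400 …(+4); best=4400 via (D,hash)
  {ACD}: card=250000; try (C,hash)→13200, (A,hash)→14600, (D,hash)→24600, (C,merge)→75000, (A,merge)→153200, (D,merge)→324350 …(+3); best=13200 via (C,hash)
  {ABD}: card=12500; try (A,hash)→4500, (D,hash)→7400, (B,hash)→7400, (A,merge)→7600, (B,nl_idx)→48500, (B,merge)→71800 …(+4); best=4500 via (A,hash)
  {ABC}: card=20000; try (A,hash)→7000, (C,hash)→14000, (A,merge)→23200, (B,hash)→25400, (C,merge)→75800, (B,nl_idx)→164000 …(+4); best=7000 via (A,hash)
  {ABCD}: card=25000; try (A,hash)→11600, (C,hash)→24200, (D,hash)→27600, (A,merge)→58200, (C,merge)→196000, (B,hash)→264600 …(+7); best=11600 via (A,hash)

11600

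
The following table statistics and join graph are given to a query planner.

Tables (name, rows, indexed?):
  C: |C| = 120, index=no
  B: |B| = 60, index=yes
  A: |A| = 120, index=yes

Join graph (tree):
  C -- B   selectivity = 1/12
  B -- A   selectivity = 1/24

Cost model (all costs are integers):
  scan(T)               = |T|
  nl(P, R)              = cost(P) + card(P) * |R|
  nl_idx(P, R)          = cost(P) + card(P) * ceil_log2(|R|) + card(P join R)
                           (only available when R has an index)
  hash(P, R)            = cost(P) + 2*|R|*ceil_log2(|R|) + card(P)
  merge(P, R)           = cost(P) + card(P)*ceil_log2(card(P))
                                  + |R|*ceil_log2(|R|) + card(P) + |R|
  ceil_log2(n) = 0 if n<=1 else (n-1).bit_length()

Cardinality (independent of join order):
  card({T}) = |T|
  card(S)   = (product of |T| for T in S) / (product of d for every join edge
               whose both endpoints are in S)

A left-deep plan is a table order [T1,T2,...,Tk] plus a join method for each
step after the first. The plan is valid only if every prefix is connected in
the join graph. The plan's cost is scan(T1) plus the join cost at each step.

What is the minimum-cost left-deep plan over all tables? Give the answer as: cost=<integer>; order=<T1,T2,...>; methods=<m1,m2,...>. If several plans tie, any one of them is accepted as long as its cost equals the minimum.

cost=2760; order=B,A,C; methods=nl_idx,hash

Selinger DP (subsets sized 1..n):
  {C}: scan cost=120, card=120
  {B}: scan cost=60, card=60
  {A}: scan cost=120, card=120
  {BC}: card=600; try (B,hash)→960, (C,merge)→1440, (B,nl_idx)→1440, (B,merge)→1500, (C,hash)→1800, (C,nl)→7260 …(+1); best=960 via (B,hash)
  {AB}: card=300; try (A,nl_idx)→780, (B,hash)→960, (B,nl_idx)→1140, (A,merge)→1440, (B,merge)→1500, (A,hash)→1800 …(+2); best=780 via (A,nl_idx)
  {ABC}: card=3000; try (C,hash)→2760, (A,hash)→3240, (C,merge)→4740, (A,nl_idx)→8160, (A,merge)→8520, (C,nl)→36780 …(+1); best=2760 via (C,hash)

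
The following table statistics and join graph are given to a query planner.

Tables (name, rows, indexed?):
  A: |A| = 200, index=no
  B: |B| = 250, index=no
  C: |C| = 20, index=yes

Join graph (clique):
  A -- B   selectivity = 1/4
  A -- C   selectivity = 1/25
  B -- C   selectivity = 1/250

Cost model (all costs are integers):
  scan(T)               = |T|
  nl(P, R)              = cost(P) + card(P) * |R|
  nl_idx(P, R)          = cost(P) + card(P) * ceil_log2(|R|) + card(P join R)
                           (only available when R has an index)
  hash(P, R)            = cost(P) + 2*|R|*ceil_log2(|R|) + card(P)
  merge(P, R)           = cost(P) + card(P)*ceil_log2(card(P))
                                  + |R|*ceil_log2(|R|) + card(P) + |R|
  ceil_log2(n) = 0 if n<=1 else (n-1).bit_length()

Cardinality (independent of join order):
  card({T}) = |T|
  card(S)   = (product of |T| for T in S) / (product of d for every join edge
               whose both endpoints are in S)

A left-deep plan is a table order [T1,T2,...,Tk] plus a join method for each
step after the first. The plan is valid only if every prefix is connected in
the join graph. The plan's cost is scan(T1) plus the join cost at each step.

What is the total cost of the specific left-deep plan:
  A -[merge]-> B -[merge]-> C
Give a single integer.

step 1: scan A: cost=200, card=200
step 2: join B via merge
    card(P join B) = 200*250/(4) = 12500
    cost = 200 + 200*8 + 250*8 + 200 + 250 = 4250
step 3: join C via merge
    card(P join C) = 12500*20/(25*250) = 40
    cost = 4250 + 12500*14 + 20*5 + 12500 + 20 = 191870

191870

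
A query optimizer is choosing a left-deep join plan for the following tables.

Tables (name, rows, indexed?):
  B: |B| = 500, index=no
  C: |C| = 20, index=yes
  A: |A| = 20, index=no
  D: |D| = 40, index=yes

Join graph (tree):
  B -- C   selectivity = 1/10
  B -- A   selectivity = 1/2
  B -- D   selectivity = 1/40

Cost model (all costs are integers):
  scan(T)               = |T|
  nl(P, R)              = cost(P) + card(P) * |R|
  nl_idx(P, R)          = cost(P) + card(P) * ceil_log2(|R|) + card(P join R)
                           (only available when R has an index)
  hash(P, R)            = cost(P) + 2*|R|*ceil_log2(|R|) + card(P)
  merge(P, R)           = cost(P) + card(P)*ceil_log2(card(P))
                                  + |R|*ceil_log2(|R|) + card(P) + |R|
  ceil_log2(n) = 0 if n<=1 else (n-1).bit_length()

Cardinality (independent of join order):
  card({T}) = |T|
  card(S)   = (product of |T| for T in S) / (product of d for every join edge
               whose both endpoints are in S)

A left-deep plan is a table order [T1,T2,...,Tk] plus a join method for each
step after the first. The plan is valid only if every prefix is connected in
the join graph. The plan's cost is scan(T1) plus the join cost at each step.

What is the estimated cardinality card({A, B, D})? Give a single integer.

Tables in S: A(20), B(500), D(40)
Edges inside S: B-A(d=2), B-D(d=40)
numerator = 20 * 500 * 40 = 400000
denominator = 2 * 40 = 80
card(S) = 400000 / 80 = 5000

5000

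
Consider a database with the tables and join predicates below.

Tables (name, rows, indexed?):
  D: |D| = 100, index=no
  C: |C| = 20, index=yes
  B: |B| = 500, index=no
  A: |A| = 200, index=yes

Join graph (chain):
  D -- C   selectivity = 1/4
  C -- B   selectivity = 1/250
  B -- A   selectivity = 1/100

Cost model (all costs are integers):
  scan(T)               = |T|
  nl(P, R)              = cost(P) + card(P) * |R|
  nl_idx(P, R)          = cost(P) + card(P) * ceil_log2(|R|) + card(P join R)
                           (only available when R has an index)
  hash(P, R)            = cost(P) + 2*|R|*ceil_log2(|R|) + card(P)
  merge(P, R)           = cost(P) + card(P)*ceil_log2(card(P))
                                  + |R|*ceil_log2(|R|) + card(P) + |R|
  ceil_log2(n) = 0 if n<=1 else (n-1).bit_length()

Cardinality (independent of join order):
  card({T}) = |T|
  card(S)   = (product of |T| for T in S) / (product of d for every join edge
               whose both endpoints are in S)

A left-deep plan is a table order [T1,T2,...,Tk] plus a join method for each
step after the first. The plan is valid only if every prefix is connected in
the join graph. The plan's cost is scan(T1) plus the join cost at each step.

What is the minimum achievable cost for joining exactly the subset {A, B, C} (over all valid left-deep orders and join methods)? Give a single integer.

Selinger DP over subsets of {A,B,C}:
  {C}: scan cost=20, card=20
  {B}: scan cost=500, card=500
  {A}: scan cost=200, card=200
  {BC}: card=40; try (C,hash)→1200, (C,nl_idx)→3040, (B,merge)→5140, (C,merge)→5620, (B,hash)→9040, (B,nl)→10020 …(+1); best=1200 via (C,hash)
  {AB}: card=1000; try (A,hash)→4200, (A,nl_idx)→5500, (B,merge)→7000, (A,merge)→7300, (B,hash)→9400, (B,nl)→100200 …(+1); best=4200 via (A,hash)
  {ABC}: card=80; try (A,nl_idx)→1600, (A,merge)→3280, (A,hash)→4440, (C,hash)→5400, (A,nl)→9200, (C,nl_idx)→9280 …(+2); best=1600 via (A,nl_idx)

1600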